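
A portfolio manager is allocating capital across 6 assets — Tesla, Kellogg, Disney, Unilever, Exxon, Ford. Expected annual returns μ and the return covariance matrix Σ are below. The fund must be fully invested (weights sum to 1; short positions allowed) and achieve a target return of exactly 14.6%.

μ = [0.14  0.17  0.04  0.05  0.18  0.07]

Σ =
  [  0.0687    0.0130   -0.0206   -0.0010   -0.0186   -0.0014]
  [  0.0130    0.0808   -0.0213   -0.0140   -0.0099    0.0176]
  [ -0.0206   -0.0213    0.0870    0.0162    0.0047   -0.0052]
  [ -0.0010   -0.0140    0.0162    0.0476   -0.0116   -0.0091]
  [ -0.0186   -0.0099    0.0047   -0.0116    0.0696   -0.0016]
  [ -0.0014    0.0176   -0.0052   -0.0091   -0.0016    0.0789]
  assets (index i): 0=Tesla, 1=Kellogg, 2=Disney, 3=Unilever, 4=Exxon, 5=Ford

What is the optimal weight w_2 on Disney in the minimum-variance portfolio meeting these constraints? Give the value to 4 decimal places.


x=Σ⁻¹μ = [3.0614  2.7230  1.1730  2.6890  4.1791  0.8063]
y=Σ⁻¹𝟙 = [23.9361  18.2548  15.1595  31.2256  27.8680  14.1926]
a=μᵀx=1.881550  b=𝟙ᵀx=14.631763  c=𝟙ᵀy=130.636734  D=ac−b²=31.711032
λ₁=(c·0.146−b)/D = (130.636734·0.146−14.631763)/31.711032 = 0.140052
λ₂=(a−b·0.146)/D = (1.881550−14.631763·0.146)/31.711032 = -0.008032
w* = 0.140052·x + -0.008032·y:
  w_0 = 0.140052·3.0614 + -0.008032·23.9361 = 0.2365  (Tesla)
  w_1 = 0.140052·2.7230 + -0.008032·18.2548 = 0.2347  (Kellogg)
  w_2 = 0.140052·1.1730 + -0.008032·15.1595 = 0.0425  (Disney)
  w_3 = 0.140052·2.6890 + -0.008032·31.2256 = 0.1258  (Unilever)
  w_4 = 0.140052·4.1791 + -0.008032·27.8680 = 0.3615  (Exxon)
  w_5 = 0.140052·0.8063 + -0.008032·14.1926 = -0.0011  (Ford)
Σw_i=1.0000  μᵀw=0.1460
σ²=wᵀΣw=λ₁·μ_p+λ₂ = 0.140052·0.146 + -0.008032 = 0.012416 ≈ 0.0124

0.0425


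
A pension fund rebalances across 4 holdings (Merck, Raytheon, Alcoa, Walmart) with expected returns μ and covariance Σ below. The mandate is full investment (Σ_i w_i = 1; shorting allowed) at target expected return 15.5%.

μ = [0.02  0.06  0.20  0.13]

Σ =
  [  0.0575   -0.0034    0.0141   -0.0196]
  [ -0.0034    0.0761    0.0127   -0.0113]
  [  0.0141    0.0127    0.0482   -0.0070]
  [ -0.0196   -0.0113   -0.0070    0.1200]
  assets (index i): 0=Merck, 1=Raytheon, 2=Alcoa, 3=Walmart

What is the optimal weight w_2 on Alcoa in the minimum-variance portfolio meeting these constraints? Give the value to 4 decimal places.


u=Σ⁻¹μ = [-0.2549  0.2468  4.3504  1.3187]
v=Σ⁻¹𝟙 = [19.5704  13.8061  13.3607  13.6093]
a=μᵀu=1.051229  b=𝟙ᵀu=5.661117  c=𝟙ᵀv=60.346433  D=ac−b²=31.389696
λ₁=(c·0.155−b)/D = (60.346433·0.155−5.661117)/31.389696 = 0.117637
λ₂=(a−b·0.155)/D = (1.051229−5.661117·0.155)/31.389696 = 0.005535
w* = 0.117637·u + 0.005535·v:
  w_0 = 0.117637·-0.2549 + 0.005535·19.5704 = 0.0783  (Merck)
  w_1 = 0.117637·0.2468 + 0.005535·13.8061 = 0.1055  (Raytheon)
  w_2 = 0.117637·4.3504 + 0.005535·13.3607 = 0.5857  (Alcoa)
  w_3 = 0.117637·1.3187 + 0.005535·13.6093 = 0.2305  (Walmart)
Σw_i=1.0000  μᵀw=0.1550
σ²=wᵀΣw=λ₁·μ_p+λ₂ = 0.117637·0.155 + 0.005535 = 0.023769 ≈ 0.0238

0.5857


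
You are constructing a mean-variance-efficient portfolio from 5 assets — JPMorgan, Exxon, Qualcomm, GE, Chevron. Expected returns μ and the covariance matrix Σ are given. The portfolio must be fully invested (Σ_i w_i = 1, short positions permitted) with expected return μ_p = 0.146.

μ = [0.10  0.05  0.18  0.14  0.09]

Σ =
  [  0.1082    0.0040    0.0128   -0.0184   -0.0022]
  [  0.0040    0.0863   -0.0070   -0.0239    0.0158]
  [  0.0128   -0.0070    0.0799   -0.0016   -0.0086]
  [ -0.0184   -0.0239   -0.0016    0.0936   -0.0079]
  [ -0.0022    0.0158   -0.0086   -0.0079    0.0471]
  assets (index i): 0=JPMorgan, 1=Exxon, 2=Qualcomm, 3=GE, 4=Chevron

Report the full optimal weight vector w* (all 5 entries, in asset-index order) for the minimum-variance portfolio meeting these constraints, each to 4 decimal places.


p=Σ⁻¹μ = [1.0185  0.8808  2.4772  2.1725  2.4796]
q=Σ⁻¹𝟙 = [10.5883  13.1454  14.8240  18.3246  23.0966]
a=μᵀp=1.119097  b=𝟙ᵀp=9.028551  c=𝟙ᵀq=79.978832  D=ac−b²=7.989302
λ₁=(c·0.146−b)/D = (79.978832·0.146−9.028551)/7.989302 = 0.331488
λ₂=(a−b·0.146)/D = (1.119097−9.028551·0.146)/7.989302 = -0.024917
w* = 0.331488·p + -0.024917·q:
  w_0 = 0.331488·1.0185 + -0.024917·10.5883 = 0.0738  (JPMorgan)
  w_1 = 0.331488·0.8808 + -0.024917·13.1454 = -0.0356  (Exxon)
  w_2 = 0.331488·2.4772 + -0.024917·14.8240 = 0.4518  (Qualcomm)
  w_3 = 0.331488·2.1725 + -0.024917·18.3246 = 0.2635  (GE)
  w_4 = 0.331488·2.4796 + -0.024917·23.0966 = 0.2465  (Chevron)
Σw_i=1.0000  μᵀw=0.1460
σ²=wᵀΣw=λ₁·μ_p+λ₂ = 0.331488·0.146 + -0.024917 = 0.023480 ≈ 0.0235

0.0738  -0.0356  0.4518  0.2635  0.2465


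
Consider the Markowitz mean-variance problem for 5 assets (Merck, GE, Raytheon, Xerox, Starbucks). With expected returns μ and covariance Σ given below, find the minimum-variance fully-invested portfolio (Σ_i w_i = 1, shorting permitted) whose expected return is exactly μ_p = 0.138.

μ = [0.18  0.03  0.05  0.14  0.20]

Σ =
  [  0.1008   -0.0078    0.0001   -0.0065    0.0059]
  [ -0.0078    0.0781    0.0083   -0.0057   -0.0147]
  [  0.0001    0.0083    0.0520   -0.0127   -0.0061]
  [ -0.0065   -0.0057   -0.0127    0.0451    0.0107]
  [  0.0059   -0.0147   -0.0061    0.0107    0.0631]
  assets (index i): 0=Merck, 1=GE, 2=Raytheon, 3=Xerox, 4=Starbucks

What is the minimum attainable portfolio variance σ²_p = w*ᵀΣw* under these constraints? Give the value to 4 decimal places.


0.0125

p=Σ⁻¹μ = [1.9241  1.1584  1.9384  3.3925  2.8716]
q=Σ⁻¹𝟙 = [12.1267  16.4553  25.6470  29.4174  16.0385]
a=μᵀp=1.527281  b=𝟙ᵀp=11.284945  c=𝟙ᵀq=99.684905  D=ac−b²=24.896887
λ₁=(c·0.138−b)/D = (99.684905·0.138−11.284945)/24.896887 = 0.099272
λ₂=(a−b·0.138)/D = (1.527281−11.284945·0.138)/24.896887 = -0.001207
w* = 0.099272·p + -0.001207·q:
  w_0 = 0.099272·1.9241 + -0.001207·12.1267 = 0.1764  (Merck)
  w_1 = 0.099272·1.1584 + -0.001207·16.4553 = 0.0951  (GE)
  w_2 = 0.099272·1.9384 + -0.001207·25.6470 = 0.1615  (Raytheon)
  w_3 = 0.099272·3.3925 + -0.001207·29.4174 = 0.3013  (Xerox)
  w_4 = 0.099272·2.8716 + -0.001207·16.0385 = 0.2657  (Starbucks)
Σw_i=1.0000  μᵀw=0.1380
σ²=wᵀΣw=λ₁·μ_p+λ₂ = 0.099272·0.138 + -0.001207 = 0.012493 ≈ 0.0125


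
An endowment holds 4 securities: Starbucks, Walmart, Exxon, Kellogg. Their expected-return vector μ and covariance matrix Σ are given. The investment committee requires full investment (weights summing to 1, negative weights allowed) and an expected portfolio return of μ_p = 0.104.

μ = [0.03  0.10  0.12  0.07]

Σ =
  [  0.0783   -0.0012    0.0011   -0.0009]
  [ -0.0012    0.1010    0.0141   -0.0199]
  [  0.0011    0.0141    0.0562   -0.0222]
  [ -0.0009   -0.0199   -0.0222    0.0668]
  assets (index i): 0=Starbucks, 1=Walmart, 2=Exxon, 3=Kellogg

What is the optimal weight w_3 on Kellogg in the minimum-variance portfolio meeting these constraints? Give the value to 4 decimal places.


x=Σ⁻¹μ = [0.3868  1.0594  2.7656  2.2878]
y=Σ⁻¹𝟙 = [12.9095  11.8622  25.2588  27.0722]
a=μᵀx=0.609561  b=𝟙ᵀx=6.499611  c=𝟙ᵀy=77.102663  D=ac−b²=4.753846
λ₁=(c·0.104−b)/D = (77.102663·0.104−6.499611)/4.753846 = 0.319545
λ₂=(a−b·0.104)/D = (0.609561−6.499611·0.104)/4.753846 = -0.013967
w* = 0.319545·x + -0.013967·y:
  w_0 = 0.319545·0.3868 + -0.013967·12.9095 = -0.0567  (Starbucks)
  w_1 = 0.319545·1.0594 + -0.013967·11.8622 = 0.1728  (Walmart)
  w_2 = 0.319545·2.7656 + -0.013967·25.2588 = 0.5309  (Exxon)
  w_3 = 0.319545·2.2878 + -0.013967·27.0722 = 0.3529  (Kellogg)
Σw_i=1.0000  μᵀw=0.1040
σ²=wᵀΣw=λ₁·μ_p+λ₂ = 0.319545·0.104 + -0.013967 = 0.019265 ≈ 0.0193

0.3529


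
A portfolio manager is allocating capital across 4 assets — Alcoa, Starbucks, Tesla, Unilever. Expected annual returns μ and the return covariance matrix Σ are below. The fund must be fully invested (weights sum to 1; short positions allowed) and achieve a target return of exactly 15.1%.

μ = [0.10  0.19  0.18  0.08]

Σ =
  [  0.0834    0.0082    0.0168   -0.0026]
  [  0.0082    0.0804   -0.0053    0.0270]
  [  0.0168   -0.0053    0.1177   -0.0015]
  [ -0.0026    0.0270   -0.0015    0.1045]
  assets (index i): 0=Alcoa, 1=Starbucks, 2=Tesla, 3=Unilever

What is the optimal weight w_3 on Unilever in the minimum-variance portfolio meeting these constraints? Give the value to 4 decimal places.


p=Σ⁻¹μ = [0.6658  2.3289  1.5417  0.2025]
q=Σ⁻¹𝟙 = [9.7609  9.4312  7.6230  7.4849]
a=μᵀp=0.802784  b=𝟙ᵀp=4.738957  c=𝟙ᵀq=34.300018  D=ac−b²=5.077803
λ₁=(c·0.151−b)/D = (34.300018·0.151−4.738957)/5.077803 = 0.086720
λ₂=(a−b·0.151)/D = (0.802784−4.738957·0.151)/5.077803 = 0.017173
w* = 0.086720·p + 0.017173·q:
  w_0 = 0.086720·0.6658 + 0.017173·9.7609 = 0.2254  (Alcoa)
  w_1 = 0.086720·2.3289 + 0.017173·9.4312 = 0.3639  (Starbucks)
  w_2 = 0.086720·1.5417 + 0.017173·7.6230 = 0.2646  (Tesla)
  w_3 = 0.086720·0.2025 + 0.017173·7.4849 = 0.1461  (Unilever)
Σw_i=1.0000  μᵀw=0.1510
σ²=wᵀΣw=λ₁·μ_p+λ₂ = 0.086720·0.151 + 0.017173 = 0.030268 ≈ 0.0303

0.1461


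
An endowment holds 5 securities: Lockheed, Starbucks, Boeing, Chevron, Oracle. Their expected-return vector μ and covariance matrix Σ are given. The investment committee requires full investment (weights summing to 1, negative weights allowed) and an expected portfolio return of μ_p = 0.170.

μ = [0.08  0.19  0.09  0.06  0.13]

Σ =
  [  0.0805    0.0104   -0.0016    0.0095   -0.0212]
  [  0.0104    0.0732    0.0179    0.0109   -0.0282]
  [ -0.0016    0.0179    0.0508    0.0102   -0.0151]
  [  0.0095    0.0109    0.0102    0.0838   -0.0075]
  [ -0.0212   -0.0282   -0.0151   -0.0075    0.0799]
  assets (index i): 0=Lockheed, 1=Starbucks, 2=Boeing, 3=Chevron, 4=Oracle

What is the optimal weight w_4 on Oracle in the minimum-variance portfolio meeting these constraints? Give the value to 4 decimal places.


p=Σ⁻¹μ = [1.5015  3.3008  1.6575  0.2302  3.5253]
q=Σ⁻¹𝟙 = [17.1135  15.3372  21.3425  7.8382  27.2387]
a=μᵀp=1.368548  b=𝟙ᵀp=10.215309  c=𝟙ᵀq=88.870227  D=ac−b²=17.270615
λ₁=(c·0.170−b)/D = (88.870227·0.170−10.215309)/17.270615 = 0.283292
λ₂=(a−b·0.170)/D = (1.368548−10.215309·0.170)/17.270615 = -0.021311
w* = 0.283292·p + -0.021311·q:
  w_0 = 0.283292·1.5015 + -0.021311·17.1135 = 0.0607  (Lockheed)
  w_1 = 0.283292·3.3008 + -0.021311·15.3372 = 0.6082  (Starbucks)
  w_2 = 0.283292·1.6575 + -0.021311·21.3425 = 0.0147  (Boeing)
  w_3 = 0.283292·0.2302 + -0.021311·7.8382 = -0.1018  (Chevron)
  w_4 = 0.283292·3.5253 + -0.021311·27.2387 = 0.4182  (Oracle)
Σw_i=1.0000  μᵀw=0.1700
σ²=wᵀΣw=λ₁·μ_p+λ₂ = 0.283292·0.170 + -0.021311 = 0.026849 ≈ 0.0268

0.4182


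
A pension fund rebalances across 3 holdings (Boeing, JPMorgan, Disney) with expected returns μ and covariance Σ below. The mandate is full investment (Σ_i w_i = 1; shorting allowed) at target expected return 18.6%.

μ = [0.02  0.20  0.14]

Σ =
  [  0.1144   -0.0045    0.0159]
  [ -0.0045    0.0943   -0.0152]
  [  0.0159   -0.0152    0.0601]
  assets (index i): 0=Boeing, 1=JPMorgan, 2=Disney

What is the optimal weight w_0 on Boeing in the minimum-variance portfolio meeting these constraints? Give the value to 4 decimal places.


-0.1186

u=Σ⁻¹μ = [-0.1433  2.6017  3.0254]
v=Σ⁻¹𝟙 = [6.7344  13.8867  18.3694]
a=μᵀu=0.941026  b=𝟙ᵀu=5.483754  c=𝟙ᵀv=38.990562  D=ac−b²=6.619579
λ₁=(c·0.186−b)/D = (38.990562·0.186−5.483754)/6.619579 = 0.267161
λ₂=(a−b·0.186)/D = (0.941026−5.483754·0.186)/6.619579 = -0.011927
w* = 0.267161·u + -0.011927·v:
  w_0 = 0.267161·-0.1433 + -0.011927·6.7344 = -0.1186  (Boeing)
  w_1 = 0.267161·2.6017 + -0.011927·13.8867 = 0.5294  (JPMorgan)
  w_2 = 0.267161·3.0254 + -0.011927·18.3694 = 0.5892  (Disney)
Σw_i=1.0000  μᵀw=0.1860
σ²=wᵀΣw=λ₁·μ_p+λ₂ = 0.267161·0.186 + -0.011927 = 0.037765 ≈ 0.0378


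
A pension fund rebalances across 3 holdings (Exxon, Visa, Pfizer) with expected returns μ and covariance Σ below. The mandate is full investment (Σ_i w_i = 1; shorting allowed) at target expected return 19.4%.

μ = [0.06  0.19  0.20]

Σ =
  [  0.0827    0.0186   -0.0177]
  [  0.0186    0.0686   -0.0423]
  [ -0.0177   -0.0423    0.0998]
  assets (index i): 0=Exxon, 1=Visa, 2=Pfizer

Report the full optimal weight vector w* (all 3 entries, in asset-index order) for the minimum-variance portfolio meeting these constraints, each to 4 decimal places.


u=Σ⁻¹μ = [0.4576  5.3224  4.3410]
v=Σ⁻¹𝟙 = [11.2214  25.6420  22.8785]
a=μᵀu=1.906913  b=𝟙ᵀu=10.120975  c=𝟙ᵀv=59.741941  D=ac−b²=11.488551
λ₁=(c·0.194−b)/D = (59.741941·0.194−10.120975)/11.488551 = 0.127863
λ₂=(a−b·0.194)/D = (1.906913−10.120975·0.194)/11.488551 = -0.004923
w* = 0.127863·u + -0.004923·v:
  w_0 = 0.127863·0.4576 + -0.004923·11.2214 = 0.0033  (Exxon)
  w_1 = 0.127863·5.3224 + -0.004923·25.6420 = 0.5543  (Visa)
  w_2 = 0.127863·4.3410 + -0.004923·22.8785 = 0.4424  (Pfizer)
Σw_i=1.0000  μᵀw=0.1940
σ²=wᵀΣw=λ₁·μ_p+λ₂ = 0.127863·0.194 + -0.004923 = 0.019883 ≈ 0.0199

0.0033  0.5543  0.4424


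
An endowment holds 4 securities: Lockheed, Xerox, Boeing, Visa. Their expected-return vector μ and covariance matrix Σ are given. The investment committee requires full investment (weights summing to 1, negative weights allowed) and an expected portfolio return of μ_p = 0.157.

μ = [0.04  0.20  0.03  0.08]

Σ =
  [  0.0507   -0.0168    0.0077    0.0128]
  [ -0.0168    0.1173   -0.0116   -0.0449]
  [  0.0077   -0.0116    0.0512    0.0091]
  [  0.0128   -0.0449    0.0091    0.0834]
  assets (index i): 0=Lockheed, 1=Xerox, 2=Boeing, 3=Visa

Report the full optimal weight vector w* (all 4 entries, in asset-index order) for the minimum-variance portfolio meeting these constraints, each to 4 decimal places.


p=Σ⁻¹μ = [1.0462  2.7690  0.6619  2.2172]
q=Σ⁻¹𝟙 = [19.0766  19.8438  17.9977  17.7821]
a=μᵀp=0.792886  b=𝟙ᵀp=6.694318  c=𝟙ᵀq=74.700136  D=ac−b²=14.414783
λ₁=(c·0.157−b)/D = (74.700136·0.157−6.694318)/14.414783 = 0.349197
λ₂=(a−b·0.157)/D = (0.792886−6.694318·0.157)/14.414783 = -0.017907
w* = 0.349197·p + -0.017907·q:
  w_0 = 0.349197·1.0462 + -0.017907·19.0766 = 0.0237  (Lockheed)
  w_1 = 0.349197·2.7690 + -0.017907·19.8438 = 0.6116  (Xerox)
  w_2 = 0.349197·0.6619 + -0.017907·17.9977 = -0.0912  (Boeing)
  w_3 = 0.349197·2.2172 + -0.017907·17.7821 = 0.4558  (Visa)
Σw_i=1.0000  μᵀw=0.1570
σ²=wᵀΣw=λ₁·μ_p+λ₂ = 0.349197·0.157 + -0.017907 = 0.036917 ≈ 0.0369

0.0237  0.6116  -0.0912  0.4558


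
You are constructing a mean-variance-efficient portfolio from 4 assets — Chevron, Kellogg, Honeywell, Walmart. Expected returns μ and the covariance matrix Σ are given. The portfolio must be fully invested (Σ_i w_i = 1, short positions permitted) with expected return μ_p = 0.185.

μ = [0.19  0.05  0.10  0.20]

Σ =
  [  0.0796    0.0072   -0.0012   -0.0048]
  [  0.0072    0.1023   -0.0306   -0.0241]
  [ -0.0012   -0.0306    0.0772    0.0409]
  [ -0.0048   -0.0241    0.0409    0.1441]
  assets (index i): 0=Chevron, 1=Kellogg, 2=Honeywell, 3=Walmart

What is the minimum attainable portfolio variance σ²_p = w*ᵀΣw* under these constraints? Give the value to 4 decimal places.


0.0430

p=Σ⁻¹μ = [2.3985  0.9327  0.9910  1.3425]
q=Σ⁻¹𝟙 = [11.7609  15.0647  16.3465  5.2112]
a=μᵀp=0.869950  b=𝟙ᵀp=5.664695  c=𝟙ᵀq=48.383299  D=ac−b²=10.002263
λ₁=(c·0.185−b)/D = (48.383299·0.185−5.664695)/10.002263 = 0.328547
λ₂=(a−b·0.185)/D = (0.869950−5.664695·0.185)/10.002263 = -0.017798
w* = 0.328547·p + -0.017798·q:
  w_0 = 0.328547·2.3985 + -0.017798·11.7609 = 0.5787  (Chevron)
  w_1 = 0.328547·0.9327 + -0.017798·15.0647 = 0.0383  (Kellogg)
  w_2 = 0.328547·0.9910 + -0.017798·16.3465 = 0.0347  (Honeywell)
  w_3 = 0.328547·1.3425 + -0.017798·5.2112 = 0.3483  (Walmart)
Σw_i=1.0000  μᵀw=0.1850
σ²=wᵀΣw=λ₁·μ_p+λ₂ = 0.328547·0.185 + -0.017798 = 0.042983 ≈ 0.0430


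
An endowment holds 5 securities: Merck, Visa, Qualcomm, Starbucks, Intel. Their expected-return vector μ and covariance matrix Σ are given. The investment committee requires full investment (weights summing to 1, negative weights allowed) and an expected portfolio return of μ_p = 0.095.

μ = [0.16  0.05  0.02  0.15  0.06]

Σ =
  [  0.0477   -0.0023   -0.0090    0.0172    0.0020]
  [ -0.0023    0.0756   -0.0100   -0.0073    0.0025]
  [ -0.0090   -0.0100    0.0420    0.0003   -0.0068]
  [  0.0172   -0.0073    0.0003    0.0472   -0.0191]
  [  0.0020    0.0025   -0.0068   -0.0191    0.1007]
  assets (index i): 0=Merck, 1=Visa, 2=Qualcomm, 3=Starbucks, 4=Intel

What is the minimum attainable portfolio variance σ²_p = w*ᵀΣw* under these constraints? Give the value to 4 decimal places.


p=Σ⁻¹μ = [2.6074  1.1755  1.4820  2.8693  1.1592]
q=Σ⁻¹𝟙 = [19.4732  20.2114  35.1950  23.4099  15.8588]
a=μᵀp=1.005530  b=𝟙ᵀp=9.293204  c=𝟙ᵀq=114.148377  D=ac−b²=28.415988
λ₁=(c·0.095−b)/D = (114.148377·0.095−9.293204)/28.415988 = 0.054578
λ₂=(a−b·0.095)/D = (1.005530−9.293204·0.095)/28.415988 = 0.004317
w* = 0.054578·p + 0.004317·q:
  w_0 = 0.054578·2.6074 + 0.004317·19.4732 = 0.2264  (Merck)
  w_1 = 0.054578·1.1755 + 0.004317·20.2114 = 0.1514  (Visa)
  w_2 = 0.054578·1.4820 + 0.004317·35.1950 = 0.2328  (Qualcomm)
  w_3 = 0.054578·2.8693 + 0.004317·23.4099 = 0.2577  (Starbucks)
  w_4 = 0.054578·1.1592 + 0.004317·15.8588 = 0.1317  (Intel)
Σw_i=1.0000  μᵀw=0.0950
σ²=wᵀΣw=λ₁·μ_p+λ₂ = 0.054578·0.095 + 0.004317 = 0.009502 ≈ 0.0095

0.0095


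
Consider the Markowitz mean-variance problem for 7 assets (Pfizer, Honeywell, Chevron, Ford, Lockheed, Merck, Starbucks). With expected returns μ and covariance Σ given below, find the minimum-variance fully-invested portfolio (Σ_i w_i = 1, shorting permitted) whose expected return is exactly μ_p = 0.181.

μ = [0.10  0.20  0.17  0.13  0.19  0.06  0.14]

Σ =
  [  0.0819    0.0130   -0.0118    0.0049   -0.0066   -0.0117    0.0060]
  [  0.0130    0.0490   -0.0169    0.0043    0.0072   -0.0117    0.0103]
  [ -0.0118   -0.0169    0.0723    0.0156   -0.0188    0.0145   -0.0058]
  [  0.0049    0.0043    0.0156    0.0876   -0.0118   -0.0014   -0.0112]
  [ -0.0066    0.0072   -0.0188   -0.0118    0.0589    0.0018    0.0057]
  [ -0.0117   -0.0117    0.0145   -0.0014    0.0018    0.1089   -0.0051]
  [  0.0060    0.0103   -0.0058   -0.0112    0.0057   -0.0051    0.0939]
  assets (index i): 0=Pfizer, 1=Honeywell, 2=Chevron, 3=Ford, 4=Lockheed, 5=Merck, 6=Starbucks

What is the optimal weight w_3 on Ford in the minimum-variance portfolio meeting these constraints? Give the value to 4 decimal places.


0.0424

p=Σ⁻¹μ = [1.4564  4.4085  4.4887  1.1262  4.3852  0.5765  1.0910]
q=Σ⁻¹𝟙 = [14.4988  20.8228  24.0442  9.9348  24.5323  9.9273  9.1593]
a=μᵀp=2.957352  b=𝟙ᵀp=17.532553  c=𝟙ᵀq=112.919491  D=ac−b²=26.552299
λ₁=(c·0.181−b)/D = (112.919491·0.181−17.532553)/26.552299 = 0.109440
λ₂=(a−b·0.181)/D = (2.957352−17.532553·0.181)/26.552299 = -0.008136
w* = 0.109440·p + -0.008136·q:
  w_0 = 0.109440·1.4564 + -0.008136·14.4988 = 0.0414  (Pfizer)
  w_1 = 0.109440·4.4085 + -0.008136·20.8228 = 0.3130  (Honeywell)
  w_2 = 0.109440·4.4887 + -0.008136·24.0442 = 0.2956  (Chevron)
  w_3 = 0.109440·1.1262 + -0.008136·9.9348 = 0.0424  (Ford)
  w_4 = 0.109440·4.3852 + -0.008136·24.5323 = 0.2803  (Lockheed)
  w_5 = 0.109440·0.5765 + -0.008136·9.9273 = -0.0177  (Merck)
  w_6 = 0.109440·1.0910 + -0.008136·9.1593 = 0.0449  (Starbucks)
Σw_i=1.0000  μᵀw=0.1810
σ²=wᵀΣw=λ₁·μ_p+λ₂ = 0.109440·0.181 + -0.008136 = 0.011672 ≈ 0.0117


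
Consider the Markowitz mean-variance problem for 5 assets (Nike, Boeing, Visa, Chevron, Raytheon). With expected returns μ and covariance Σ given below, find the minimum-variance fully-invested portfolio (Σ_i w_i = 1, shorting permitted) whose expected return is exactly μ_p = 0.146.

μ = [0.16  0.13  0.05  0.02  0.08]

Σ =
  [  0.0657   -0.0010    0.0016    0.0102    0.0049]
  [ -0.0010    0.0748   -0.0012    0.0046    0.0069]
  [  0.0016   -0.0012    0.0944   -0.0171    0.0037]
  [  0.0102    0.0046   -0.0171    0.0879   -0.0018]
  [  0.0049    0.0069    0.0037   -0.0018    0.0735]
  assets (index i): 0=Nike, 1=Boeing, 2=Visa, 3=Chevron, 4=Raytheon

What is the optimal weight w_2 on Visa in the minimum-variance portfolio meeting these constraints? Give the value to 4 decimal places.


u=Σ⁻¹μ = [2.3994  1.7111  0.4757  -0.0327  0.7431]
v=Σ⁻¹𝟙 = [12.4075  11.9527  12.2512  11.9267  11.3315]
a=μᵀu=0.688935  b=𝟙ᵀu=5.296664  c=𝟙ᵀv=59.869544  D=ac−b²=13.191557
λ₁=(c·0.146−b)/D = (59.869544·0.146−5.296664)/13.191557 = 0.261098
λ₂=(a−b·0.146)/D = (0.688935−5.296664·0.146)/13.191557 = -0.006396
w* = 0.261098·u + -0.006396·v:
  w_0 = 0.261098·2.3994 + -0.006396·12.4075 = 0.5471  (Nike)
  w_1 = 0.261098·1.7111 + -0.006396·11.9527 = 0.3703  (Boeing)
  w_2 = 0.261098·0.4757 + -0.006396·12.2512 = 0.0458  (Visa)
  w_3 = 0.261098·-0.0327 + -0.006396·11.9267 = -0.0848  (Chevron)
  w_4 = 0.261098·0.7431 + -0.006396·11.3315 = 0.1215  (Raytheon)
Σw_i=1.0000  μᵀw=0.1460
σ²=wᵀΣw=λ₁·μ_p+λ₂ = 0.261098·0.146 + -0.006396 = 0.031724 ≈ 0.0317

0.0458


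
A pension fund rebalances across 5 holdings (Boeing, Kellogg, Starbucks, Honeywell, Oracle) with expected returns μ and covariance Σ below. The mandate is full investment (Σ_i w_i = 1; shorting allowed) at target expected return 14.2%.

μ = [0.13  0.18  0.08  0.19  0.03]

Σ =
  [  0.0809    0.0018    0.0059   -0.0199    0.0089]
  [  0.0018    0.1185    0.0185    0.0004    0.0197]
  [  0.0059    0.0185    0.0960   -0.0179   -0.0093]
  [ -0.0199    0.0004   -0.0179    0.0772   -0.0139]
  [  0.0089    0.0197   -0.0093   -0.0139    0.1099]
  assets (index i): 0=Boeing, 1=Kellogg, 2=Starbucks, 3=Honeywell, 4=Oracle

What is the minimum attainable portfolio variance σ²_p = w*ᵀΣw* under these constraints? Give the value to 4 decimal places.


0.0163

u=Σ⁻¹μ = [2.2848  1.2331  1.1220  3.3738  0.3886]
v=Σ⁻¹𝟙 = [15.4834  4.1214  13.8714  22.1344  11.0799]
a=μᵀu=1.261433  b=𝟙ᵀu=8.402334  c=𝟙ᵀv=66.690440  D=ac−b²=13.526320
λ₁=(c·0.142−b)/D = (66.690440·0.142−8.402334)/13.526320 = 0.078936
λ₂=(a−b·0.142)/D = (1.261433−8.402334·0.142)/13.526320 = 0.005050
w* = 0.078936·u + 0.005050·v:
  w_0 = 0.078936·2.2848 + 0.005050·15.4834 = 0.2585  (Boeing)
  w_1 = 0.078936·1.2331 + 0.005050·4.1214 = 0.1181  (Kellogg)
  w_2 = 0.078936·1.1220 + 0.005050·13.8714 = 0.1586  (Starbucks)
  w_3 = 0.078936·3.3738 + 0.005050·22.1344 = 0.3781  (Honeywell)
  w_4 = 0.078936·0.3886 + 0.005050·11.0799 = 0.0866  (Oracle)
Σw_i=1.0000  μᵀw=0.1420
σ²=wᵀΣw=λ₁·μ_p+λ₂ = 0.078936·0.142 + 0.005050 = 0.016258 ≈ 0.0163


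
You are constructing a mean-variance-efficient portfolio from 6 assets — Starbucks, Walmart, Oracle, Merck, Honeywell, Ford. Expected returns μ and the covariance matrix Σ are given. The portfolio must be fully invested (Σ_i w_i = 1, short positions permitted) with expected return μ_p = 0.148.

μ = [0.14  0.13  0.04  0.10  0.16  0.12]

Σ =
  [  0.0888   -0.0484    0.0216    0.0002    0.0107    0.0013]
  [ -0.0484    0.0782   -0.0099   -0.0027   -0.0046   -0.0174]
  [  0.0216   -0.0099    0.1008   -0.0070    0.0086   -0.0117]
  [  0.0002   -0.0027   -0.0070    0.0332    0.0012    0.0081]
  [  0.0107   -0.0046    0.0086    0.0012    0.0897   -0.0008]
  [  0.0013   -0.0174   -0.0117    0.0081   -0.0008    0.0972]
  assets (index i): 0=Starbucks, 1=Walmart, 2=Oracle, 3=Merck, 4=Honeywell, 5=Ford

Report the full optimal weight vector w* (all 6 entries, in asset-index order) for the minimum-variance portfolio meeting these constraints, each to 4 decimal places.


g=Σ⁻¹μ = [3.8272  4.6685  0.3220  2.9365  1.5127  1.8256]
h=Σ⁻¹𝟙 = [26.7281  35.6411  10.8880  31.1653  8.4615  15.0939]
a=μᵀg=1.910342  b=𝟙ᵀg=15.092437  c=𝟙ᵀh=127.977875  D=ac−b²=16.699780
λ₁=(c·0.148−b)/D = (127.977875·0.148−15.092437)/16.699780 = 0.230439
λ₂=(a−b·0.148)/D = (1.910342−15.092437·0.148)/16.699780 = -0.019362
w* = 0.230439·g + -0.019362·h:
  w_0 = 0.230439·3.8272 + -0.019362·26.7281 = 0.3644  (Starbucks)
  w_1 = 0.230439·4.6685 + -0.019362·35.6411 = 0.3857  (Walmart)
  w_2 = 0.230439·0.3220 + -0.019362·10.8880 = -0.1366  (Oracle)
  w_3 = 0.230439·2.9365 + -0.019362·31.1653 = 0.0733  (Merck)
  w_4 = 0.230439·1.5127 + -0.019362·8.4615 = 0.1848  (Honeywell)
  w_5 = 0.230439·1.8256 + -0.019362·15.0939 = 0.1284  (Ford)
Σw_i=1.0000  μᵀw=0.1480
σ²=wᵀΣw=λ₁·μ_p+λ₂ = 0.230439·0.148 + -0.019362 = 0.014743 ≈ 0.0147

0.3644  0.3857  -0.1366  0.0733  0.1848  0.1284


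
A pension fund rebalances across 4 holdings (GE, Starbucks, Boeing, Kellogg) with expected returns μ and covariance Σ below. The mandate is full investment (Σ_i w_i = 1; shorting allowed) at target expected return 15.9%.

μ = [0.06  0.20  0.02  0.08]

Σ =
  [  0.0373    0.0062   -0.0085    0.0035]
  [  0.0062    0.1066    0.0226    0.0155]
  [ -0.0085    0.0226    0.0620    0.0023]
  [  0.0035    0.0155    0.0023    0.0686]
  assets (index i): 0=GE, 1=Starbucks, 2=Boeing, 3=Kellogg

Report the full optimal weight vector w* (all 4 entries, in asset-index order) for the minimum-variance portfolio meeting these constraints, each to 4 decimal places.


g=Σ⁻¹μ = [1.2135  1.7375  -0.1710  0.7174]
h=Σ⁻¹𝟙 = [29.7220  1.8622  19.0798  12.0004]
a=μᵀg=0.474289  b=𝟙ᵀg=3.497393  c=𝟙ᵀh=62.664454  D=ac−b²=17.489295
λ₁=(c·0.159−b)/D = (62.664454·0.159−3.497393)/17.489295 = 0.369726
λ₂=(a−b·0.159)/D = (0.474289−3.497393·0.159)/17.489295 = -0.004677
w* = 0.369726·g + -0.004677·h:
  w_0 = 0.369726·1.2135 + -0.004677·29.7220 = 0.3096  (GE)
  w_1 = 0.369726·1.7375 + -0.004677·1.8622 = 0.6337  (Starbucks)
  w_2 = 0.369726·-0.1710 + -0.004677·19.0798 = -0.1525  (Boeing)
  w_3 = 0.369726·0.7174 + -0.004677·12.0004 = 0.2091  (Kellogg)
Σw_i=1.0000  μᵀw=0.1590
σ²=wᵀΣw=λ₁·μ_p+λ₂ = 0.369726·0.159 + -0.004677 = 0.054110 ≈ 0.0541

0.3096  0.6337  -0.1525  0.2091


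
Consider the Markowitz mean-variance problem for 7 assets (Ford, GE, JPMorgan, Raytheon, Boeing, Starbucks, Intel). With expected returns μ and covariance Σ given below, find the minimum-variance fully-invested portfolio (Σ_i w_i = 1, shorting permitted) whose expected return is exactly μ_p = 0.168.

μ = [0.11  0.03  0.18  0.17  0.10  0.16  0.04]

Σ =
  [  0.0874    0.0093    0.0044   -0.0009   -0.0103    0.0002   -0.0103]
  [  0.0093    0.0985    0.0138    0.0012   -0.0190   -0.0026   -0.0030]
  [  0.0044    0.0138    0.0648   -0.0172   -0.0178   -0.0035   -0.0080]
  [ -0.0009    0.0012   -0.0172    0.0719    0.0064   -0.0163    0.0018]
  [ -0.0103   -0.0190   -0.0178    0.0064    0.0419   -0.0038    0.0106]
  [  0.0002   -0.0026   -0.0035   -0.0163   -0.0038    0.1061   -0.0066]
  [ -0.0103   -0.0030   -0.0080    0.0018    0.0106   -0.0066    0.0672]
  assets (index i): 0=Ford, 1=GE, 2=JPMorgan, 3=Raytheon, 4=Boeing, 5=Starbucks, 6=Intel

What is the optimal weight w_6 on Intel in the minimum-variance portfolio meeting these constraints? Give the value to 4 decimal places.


x=Σ⁻¹μ = [1.6374  0.3618  5.0679  3.7254  4.5353  2.4713  0.8932]
y=Σ⁻¹𝟙 = [15.4059  12.8824  31.3837  21.0692  41.0200  16.4567  16.1350]
a=μᵀx=2.621186  b=𝟙ᵀx=18.692413  c=𝟙ᵀy=154.352872  D=ac−b²=55.181257
λ₁=(c·0.168−b)/D = (154.352872·0.168−18.692413)/55.181257 = 0.131183
λ₂=(a−b·0.168)/D = (2.621186−18.692413·0.168)/55.181257 = -0.009408
w* = 0.131183·x + -0.009408·y:
  w_0 = 0.131183·1.6374 + -0.009408·15.4059 = 0.0699  (Ford)
  w_1 = 0.131183·0.3618 + -0.009408·12.8824 = -0.0737  (GE)
  w_2 = 0.131183·5.0679 + -0.009408·31.3837 = 0.3696  (JPMorgan)
  w_3 = 0.131183·3.7254 + -0.009408·21.0692 = 0.2905  (Raytheon)
  w_4 = 0.131183·4.5353 + -0.009408·41.0200 = 0.2090  (Boeing)
  w_5 = 0.131183·2.4713 + -0.009408·16.4567 = 0.1694  (Starbucks)
  w_6 = 0.131183·0.8932 + -0.009408·16.1350 = -0.0346  (Intel)
Σw_i=1.0000  μᵀw=0.1680
σ²=wᵀΣw=λ₁·μ_p+λ₂ = 0.131183·0.168 + -0.009408 = 0.012631 ≈ 0.0126

-0.0346


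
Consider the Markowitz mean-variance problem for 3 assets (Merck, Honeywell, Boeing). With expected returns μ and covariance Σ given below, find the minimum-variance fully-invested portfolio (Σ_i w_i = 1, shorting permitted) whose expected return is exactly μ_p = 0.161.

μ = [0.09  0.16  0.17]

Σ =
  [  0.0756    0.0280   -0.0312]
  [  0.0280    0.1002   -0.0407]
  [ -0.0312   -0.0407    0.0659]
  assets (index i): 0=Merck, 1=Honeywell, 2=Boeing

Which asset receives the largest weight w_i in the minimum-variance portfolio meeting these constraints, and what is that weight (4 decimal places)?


u=Σ⁻¹μ = [2.3350  3.2586  5.6977]
v=Σ⁻¹𝟙 = [21.4886  19.0504  37.1137]
a=μᵀu=1.700146  b=𝟙ᵀu=11.291368  c=𝟙ᵀv=77.652699  D=ac−b²=4.525908
λ₁=(c·0.161−b)/D = (77.652699·0.161−11.291368)/4.525908 = 0.267508
λ₂=(a−b·0.161)/D = (1.700146−11.291368·0.161)/4.525908 = -0.026020
w* = 0.267508·u + -0.026020·v:
  w_0 = 0.267508·2.3350 + -0.026020·21.4886 = 0.0655  (Merck)
  w_1 = 0.267508·3.2586 + -0.026020·19.0504 = 0.3760  (Honeywell)
  w_2 = 0.267508·5.6977 + -0.026020·37.1137 = 0.5585  (Boeing)
Σw_i=1.0000  μᵀw=0.1610
σ²=wᵀΣw=λ₁·μ_p+λ₂ = 0.267508·0.161 + -0.026020 = 0.017049 ≈ 0.0170

Boeing (0.5585)


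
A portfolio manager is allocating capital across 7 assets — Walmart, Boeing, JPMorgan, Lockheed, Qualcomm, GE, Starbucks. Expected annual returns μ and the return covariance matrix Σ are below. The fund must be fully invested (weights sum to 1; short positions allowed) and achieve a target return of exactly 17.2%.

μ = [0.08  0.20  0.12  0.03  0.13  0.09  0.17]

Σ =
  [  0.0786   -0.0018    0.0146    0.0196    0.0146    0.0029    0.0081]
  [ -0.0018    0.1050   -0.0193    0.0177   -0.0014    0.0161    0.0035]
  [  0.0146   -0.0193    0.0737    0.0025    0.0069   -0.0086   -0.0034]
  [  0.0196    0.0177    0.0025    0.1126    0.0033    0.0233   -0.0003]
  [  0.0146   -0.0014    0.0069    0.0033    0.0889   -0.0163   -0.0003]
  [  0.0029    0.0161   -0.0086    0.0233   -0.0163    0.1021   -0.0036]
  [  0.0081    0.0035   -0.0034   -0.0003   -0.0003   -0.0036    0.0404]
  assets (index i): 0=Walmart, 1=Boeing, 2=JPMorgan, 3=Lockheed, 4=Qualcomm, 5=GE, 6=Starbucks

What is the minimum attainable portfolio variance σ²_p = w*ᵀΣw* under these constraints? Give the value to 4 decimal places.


x=Σ⁻¹μ = [-0.0708  2.0961  2.4042  -0.3979  1.5795  1.2523  4.3632]
y=Σ⁻¹𝟙 = [3.6996  9.5576  16.6579  3.7174  11.5538  11.4884  25.7217]
a=μᵀx=1.749914  b=𝟙ᵀx=11.226595  c=𝟙ᵀy=82.396417  D=ac−b²=18.150200
λ₁=(c·0.172−b)/D = (82.396417·0.172−11.226595)/18.150200 = 0.162290
λ₂=(a−b·0.172)/D = (1.749914−11.226595·0.172)/18.150200 = -0.009976
w* = 0.162290·x + -0.009976·y:
  w_0 = 0.162290·-0.0708 + -0.009976·3.6996 = -0.0484  (Walmart)
  w_1 = 0.162290·2.0961 + -0.009976·9.5576 = 0.2448  (Boeing)
  w_2 = 0.162290·2.4042 + -0.009976·16.6579 = 0.2240  (JPMorgan)
  w_3 = 0.162290·-0.3979 + -0.009976·3.7174 = -0.1017  (Lockheed)
  w_4 = 0.162290·1.5795 + -0.009976·11.5538 = 0.1411  (Qualcomm)
  w_5 = 0.162290·1.2523 + -0.009976·11.4884 = 0.0886  (GE)
  w_6 = 0.162290·4.3632 + -0.009976·25.7217 = 0.4515  (Starbucks)
Σw_i=1.0000  μᵀw=0.1720
σ²=wᵀΣw=λ₁·μ_p+λ₂ = 0.162290·0.172 + -0.009976 = 0.017938 ≈ 0.0179

0.0179


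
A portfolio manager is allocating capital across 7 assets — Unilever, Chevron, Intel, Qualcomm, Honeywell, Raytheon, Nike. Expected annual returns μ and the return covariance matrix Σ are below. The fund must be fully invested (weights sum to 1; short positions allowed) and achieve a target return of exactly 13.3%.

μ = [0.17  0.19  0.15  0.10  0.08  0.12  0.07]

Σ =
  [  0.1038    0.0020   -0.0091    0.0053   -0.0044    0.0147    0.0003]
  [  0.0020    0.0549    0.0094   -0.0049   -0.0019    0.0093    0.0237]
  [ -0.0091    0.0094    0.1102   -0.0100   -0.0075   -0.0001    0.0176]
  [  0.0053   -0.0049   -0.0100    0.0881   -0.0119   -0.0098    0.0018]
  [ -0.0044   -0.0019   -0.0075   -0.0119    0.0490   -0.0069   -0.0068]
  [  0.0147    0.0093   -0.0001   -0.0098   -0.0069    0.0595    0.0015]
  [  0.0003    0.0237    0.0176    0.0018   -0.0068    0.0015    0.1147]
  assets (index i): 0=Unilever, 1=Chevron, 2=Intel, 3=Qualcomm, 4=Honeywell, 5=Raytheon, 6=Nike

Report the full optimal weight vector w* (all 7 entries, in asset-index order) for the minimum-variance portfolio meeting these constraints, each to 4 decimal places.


0.1097  0.2299  0.1239  0.1596  0.2335  0.1482  -0.0048

x=Σ⁻¹μ = [1.4799  3.1779  1.6189  1.9983  2.8528  1.8218  -0.1847]
y=Σ⁻¹𝟙 = [7.9821  13.0483  11.6523  19.2449  31.6029  19.5100  5.5299]
a=μᵀx=1.731971  b=𝟙ᵀx=12.764963  c=𝟙ᵀy=108.570169  D=ac−b²=25.096128
λ₁=(c·0.133−b)/D = (108.570169·0.133−12.764963)/25.096128 = 0.066738
λ₂=(a−b·0.133)/D = (1.731971−12.764963·0.133)/25.096128 = 0.001364
w* = 0.066738·x + 0.001364·y:
  w_0 = 0.066738·1.4799 + 0.001364·7.9821 = 0.1097  (Unilever)
  w_1 = 0.066738·3.1779 + 0.001364·13.0483 = 0.2299  (Chevron)
  w_2 = 0.066738·1.6189 + 0.001364·11.6523 = 0.1239  (Intel)
  w_3 = 0.066738·1.9983 + 0.001364·19.2449 = 0.1596  (Qualcomm)
  w_4 = 0.066738·2.8528 + 0.001364·31.6029 = 0.2335  (Honeywell)
  w_5 = 0.066738·1.8218 + 0.001364·19.5100 = 0.1482  (Raytheon)
  w_6 = 0.066738·-0.1847 + 0.001364·5.5299 = -0.0048  (Nike)
Σw_i=1.0000  μᵀw=0.1330
σ²=wᵀΣw=λ₁·μ_p+λ₂ = 0.066738·0.133 + 0.001364 = 0.010240 ≈ 0.0102


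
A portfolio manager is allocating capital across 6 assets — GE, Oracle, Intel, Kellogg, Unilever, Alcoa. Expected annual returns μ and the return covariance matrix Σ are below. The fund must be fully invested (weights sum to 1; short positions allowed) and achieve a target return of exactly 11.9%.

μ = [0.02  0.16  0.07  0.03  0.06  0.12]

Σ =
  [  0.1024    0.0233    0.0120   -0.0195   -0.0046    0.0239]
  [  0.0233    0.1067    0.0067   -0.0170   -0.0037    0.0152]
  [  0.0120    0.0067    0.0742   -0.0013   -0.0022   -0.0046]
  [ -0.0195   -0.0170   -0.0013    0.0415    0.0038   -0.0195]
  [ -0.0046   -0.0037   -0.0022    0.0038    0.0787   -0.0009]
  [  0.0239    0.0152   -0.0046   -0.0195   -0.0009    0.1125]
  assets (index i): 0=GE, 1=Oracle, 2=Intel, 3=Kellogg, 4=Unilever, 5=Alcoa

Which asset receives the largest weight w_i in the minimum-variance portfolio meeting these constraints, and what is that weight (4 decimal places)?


g=Σ⁻¹μ = [-0.1930  1.6237  0.9612  1.8451  0.7796  1.2536]
h=Σ⁻¹𝟙 = [10.8264  11.0647  12.5478  38.8088  12.4786  12.4337]
a=μᵀg=0.575785  b=𝟙ᵀg=6.270244  c=𝟙ᵀh=98.159982  D=ac−b²=17.203063
λ₁=(c·0.119−b)/D = (98.159982·0.119−6.270244)/17.203063 = 0.314525
λ₂=(a−b·0.119)/D = (0.575785−6.270244·0.119)/17.203063 = -0.009904
w* = 0.314525·g + -0.009904·h:
  w_0 = 0.314525·-0.1930 + -0.009904·10.8264 = -0.1679  (GE)
  w_1 = 0.314525·1.6237 + -0.009904·11.0647 = 0.4011  (Oracle)
  w_2 = 0.314525·0.9612 + -0.009904·12.5478 = 0.1780  (Intel)
  w_3 = 0.314525·1.8451 + -0.009904·38.8088 = 0.1960  (Kellogg)
  w_4 = 0.314525·0.7796 + -0.009904·12.4786 = 0.1216  (Unilever)
  w_5 = 0.314525·1.2536 + -0.009904·12.4337 = 0.2712  (Alcoa)
Σw_i=1.0000  μᵀw=0.1190
σ²=wᵀΣw=λ₁·μ_p+λ₂ = 0.314525·0.119 + -0.009904 = 0.027525 ≈ 0.0275

Oracle (0.4011)


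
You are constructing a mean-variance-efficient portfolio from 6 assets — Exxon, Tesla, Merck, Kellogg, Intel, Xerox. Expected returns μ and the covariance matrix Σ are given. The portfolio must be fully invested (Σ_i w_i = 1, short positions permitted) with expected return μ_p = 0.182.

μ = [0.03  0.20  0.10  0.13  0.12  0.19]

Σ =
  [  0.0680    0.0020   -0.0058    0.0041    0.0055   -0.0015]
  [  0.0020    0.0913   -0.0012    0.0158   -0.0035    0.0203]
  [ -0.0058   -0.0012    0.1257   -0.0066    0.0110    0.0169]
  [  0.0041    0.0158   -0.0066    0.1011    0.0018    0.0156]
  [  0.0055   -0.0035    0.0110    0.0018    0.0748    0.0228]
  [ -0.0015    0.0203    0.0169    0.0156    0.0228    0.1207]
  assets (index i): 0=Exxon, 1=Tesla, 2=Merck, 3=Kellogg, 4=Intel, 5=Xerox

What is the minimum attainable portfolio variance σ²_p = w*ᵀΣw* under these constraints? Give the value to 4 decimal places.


g=Σ⁻¹μ = [0.2998  1.9132  0.6504  0.8696  1.3097  0.8052]
h=Σ⁻¹𝟙 = [13.8361  9.1857  7.7846  7.7797  10.5911  2.8159]
a=μᵀg=0.879894  b=𝟙ᵀg=5.848004  c=𝟙ᵀh=51.993142  D=ac−b²=11.549272
λ₁=(c·0.182−b)/D = (51.993142·0.182−5.848004)/11.549272 = 0.312985
λ₂=(a−b·0.182)/D = (0.879894−5.848004·0.182)/11.549272 = -0.015970
w* = 0.312985·g + -0.015970·h:
  w_0 = 0.312985·0.2998 + -0.015970·13.8361 = -0.1271  (Exxon)
  w_1 = 0.312985·1.9132 + -0.015970·9.1857 = 0.4521  (Tesla)
  w_2 = 0.312985·0.6504 + -0.015970·7.7846 = 0.0793  (Merck)
  w_3 = 0.312985·0.8696 + -0.015970·7.7797 = 0.1479  (Kellogg)
  w_4 = 0.312985·1.3097 + -0.015970·10.5911 = 0.2408  (Intel)
  w_5 = 0.312985·0.8052 + -0.015970·2.8159 = 0.2071  (Xerox)
Σw_i=1.0000  μᵀw=0.1820
σ²=wᵀΣw=λ₁·μ_p+λ₂ = 0.312985·0.182 + -0.015970 = 0.040993 ≈ 0.0410

0.0410


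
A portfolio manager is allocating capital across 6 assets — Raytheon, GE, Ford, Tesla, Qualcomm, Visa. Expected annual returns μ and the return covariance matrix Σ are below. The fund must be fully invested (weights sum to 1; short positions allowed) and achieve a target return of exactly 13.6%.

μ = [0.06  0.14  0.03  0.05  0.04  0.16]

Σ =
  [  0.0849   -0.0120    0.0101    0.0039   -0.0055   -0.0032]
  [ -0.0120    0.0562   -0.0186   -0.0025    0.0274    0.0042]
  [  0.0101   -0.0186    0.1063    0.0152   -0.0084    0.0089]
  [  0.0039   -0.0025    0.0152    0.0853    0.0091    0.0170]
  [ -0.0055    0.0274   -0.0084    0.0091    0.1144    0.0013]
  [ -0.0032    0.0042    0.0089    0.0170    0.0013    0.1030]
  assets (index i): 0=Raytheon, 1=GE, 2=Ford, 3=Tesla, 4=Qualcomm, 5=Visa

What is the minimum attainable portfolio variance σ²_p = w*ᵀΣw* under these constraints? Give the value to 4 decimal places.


u=Σ⁻¹μ = [1.0815  2.9516  0.5149  0.2895  -0.3062  1.3782]
v=Σ⁻¹𝟙 = [13.8014  22.0296  10.5519  8.0260  4.1858  6.9499]
a=μᵀu=0.716303  b=𝟙ᵀu=5.909519  c=𝟙ᵀv=65.544791  D=ac−b²=12.027493
λ₁=(c·0.136−b)/D = (65.544791·0.136−5.909519)/12.027493 = 0.249809
λ₂=(a−b·0.136)/D = (0.716303−5.909519·0.136)/12.027493 = -0.007266
w* = 0.249809·u + -0.007266·v:
  w_0 = 0.249809·1.0815 + -0.007266·13.8014 = 0.1699  (Raytheon)
  w_1 = 0.249809·2.9516 + -0.007266·22.0296 = 0.5773  (GE)
  w_2 = 0.249809·0.5149 + -0.007266·10.5519 = 0.0520  (Ford)
  w_3 = 0.249809·0.2895 + -0.007266·8.0260 = 0.0140  (Tesla)
  w_4 = 0.249809·-0.3062 + -0.007266·4.1858 = -0.1069  (Qualcomm)
  w_5 = 0.249809·1.3782 + -0.007266·6.9499 = 0.2938  (Visa)
Σw_i=1.0000  μᵀw=0.1360
σ²=wᵀΣw=λ₁·μ_p+λ₂ = 0.249809·0.136 + -0.007266 = 0.026708 ≈ 0.0267

0.0267


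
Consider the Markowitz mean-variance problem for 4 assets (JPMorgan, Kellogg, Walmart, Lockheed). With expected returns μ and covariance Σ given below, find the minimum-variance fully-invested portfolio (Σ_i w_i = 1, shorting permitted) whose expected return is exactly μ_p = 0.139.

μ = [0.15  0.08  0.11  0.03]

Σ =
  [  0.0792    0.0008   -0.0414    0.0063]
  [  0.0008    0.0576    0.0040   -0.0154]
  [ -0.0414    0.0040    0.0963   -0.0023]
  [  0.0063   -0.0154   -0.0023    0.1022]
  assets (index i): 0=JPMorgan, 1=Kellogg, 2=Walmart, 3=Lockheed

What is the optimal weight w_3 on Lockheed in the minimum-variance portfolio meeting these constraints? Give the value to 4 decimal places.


x=Σ⁻¹μ = [3.1311  1.2684  2.4439  0.3467]
y=Σ⁻¹𝟙 = [21.4983  18.8716  19.1229  11.7335]
a=μᵀx=0.850359  b=𝟙ᵀx=7.190001  c=𝟙ᵀy=71.226354  D=ac−b²=8.871848
λ₁=(c·0.139−b)/D = (71.226354·0.139−7.190001)/8.871848 = 0.305513
λ₂=(a−b·0.139)/D = (0.850359−7.190001·0.139)/8.871848 = -0.016800
w* = 0.305513·x + -0.016800·y:
  w_0 = 0.305513·3.1311 + -0.016800·21.4983 = 0.5954  (JPMorgan)
  w_1 = 0.305513·1.2684 + -0.016800·18.8716 = 0.0704  (Kellogg)
  w_2 = 0.305513·2.4439 + -0.016800·19.1229 = 0.4254  (Walmart)
  w_3 = 0.305513·0.3467 + -0.016800·11.7335 = -0.0912  (Lockheed)
Σw_i=1.0000  μᵀw=0.1390
σ²=wᵀΣw=λ₁·μ_p+λ₂ = 0.305513·0.139 + -0.016800 = 0.025666 ≈ 0.0257

-0.0912
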